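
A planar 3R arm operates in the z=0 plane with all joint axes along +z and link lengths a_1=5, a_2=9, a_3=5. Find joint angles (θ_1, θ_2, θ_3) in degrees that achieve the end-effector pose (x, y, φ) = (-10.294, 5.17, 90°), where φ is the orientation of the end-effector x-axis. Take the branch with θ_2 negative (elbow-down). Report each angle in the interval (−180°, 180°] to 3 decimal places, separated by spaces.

wrist centre = target − a_3·(cos φ, sin φ) = (-10.2940, 0.1700)
cos θ_2 = (105.9953−5²−9²)/(2·5·9) = -0.0001; θ_2 = -90.0030° (elbow-down)
β = atan2(0.1700,-10.2940) = 179.0539°; ψ = atan2(-9.0000,4.9995) = -60.9477°
θ_1 = β − ψ = 240.0015°
θ_3 = φ − θ_1 − θ_2 = -59.9986° (wrapped to (-180°,180°])

-119.998 -90.003 -59.999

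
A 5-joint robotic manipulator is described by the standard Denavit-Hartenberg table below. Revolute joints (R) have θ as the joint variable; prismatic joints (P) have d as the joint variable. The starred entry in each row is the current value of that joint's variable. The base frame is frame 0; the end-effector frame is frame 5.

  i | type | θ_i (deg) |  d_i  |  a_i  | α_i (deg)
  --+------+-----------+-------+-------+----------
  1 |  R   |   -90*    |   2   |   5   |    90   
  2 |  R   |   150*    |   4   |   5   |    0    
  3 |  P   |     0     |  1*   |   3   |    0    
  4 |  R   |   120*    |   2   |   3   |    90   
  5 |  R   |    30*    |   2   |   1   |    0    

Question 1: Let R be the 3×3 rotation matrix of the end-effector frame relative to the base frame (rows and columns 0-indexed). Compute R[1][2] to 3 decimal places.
1.000

End-effector z-axis (col 2 of R) = (-0.0000,1.0000,0.0000)
R[1][2] = 1.0000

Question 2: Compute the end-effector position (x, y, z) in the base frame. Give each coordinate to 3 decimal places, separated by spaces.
-7.500 3.928 2.134

after link 1: o_1 = (0.0000, -5.0000, 2.0000)
after link 2: o_2 = (-4.0000, -0.6699, 4.5000)
after link 3: o_3 = (-5.0000, 1.9282, 6.0000)
after link 4: o_4 = (-7.0000, 1.9282, 3.0000)
after link 5: o_5 = (-7.5000, 3.9282, 2.1340)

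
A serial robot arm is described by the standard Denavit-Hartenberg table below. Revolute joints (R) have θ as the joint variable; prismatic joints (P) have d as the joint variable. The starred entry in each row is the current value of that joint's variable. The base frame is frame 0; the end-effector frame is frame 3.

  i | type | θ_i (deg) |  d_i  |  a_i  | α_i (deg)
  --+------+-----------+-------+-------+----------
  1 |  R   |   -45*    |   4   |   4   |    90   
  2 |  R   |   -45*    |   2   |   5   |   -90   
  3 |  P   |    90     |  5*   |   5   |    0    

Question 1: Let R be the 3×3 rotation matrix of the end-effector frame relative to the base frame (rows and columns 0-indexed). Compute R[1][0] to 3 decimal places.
0.707

End-effector x-axis (col 0 of R) = (0.7071,0.7071,-0.0000)
R[1][0] = 0.7071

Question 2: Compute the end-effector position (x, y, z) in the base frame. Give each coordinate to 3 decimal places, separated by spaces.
after link 1: o_1 = (2.8284, -2.8284, 4.0000)
after link 2: o_2 = (3.9142, -6.7426, 0.4645)
after link 3: o_3 = (9.9497, -5.7071, 4.0000)

9.950 -5.707 4.000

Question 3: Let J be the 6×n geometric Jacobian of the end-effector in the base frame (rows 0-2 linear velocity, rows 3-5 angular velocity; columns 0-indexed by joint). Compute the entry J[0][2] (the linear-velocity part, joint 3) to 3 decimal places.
prismatic axis z_2 = (0.5000,-0.5000,0.7071)
J_v[:, 2] = z_2; J_ω[:, 2] = (0,0,0)
entry J[0][2] = 0.5000

0.500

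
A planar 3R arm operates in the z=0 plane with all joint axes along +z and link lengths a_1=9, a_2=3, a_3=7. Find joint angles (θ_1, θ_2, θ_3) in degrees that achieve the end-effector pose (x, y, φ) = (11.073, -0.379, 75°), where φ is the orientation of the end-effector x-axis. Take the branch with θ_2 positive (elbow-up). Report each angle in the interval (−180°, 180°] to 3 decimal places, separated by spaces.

-45.006 30.017 89.989

wrist centre = target − a_3·(cos φ, sin φ) = (9.2613, -7.1405)
cos θ_2 = (136.7575−9²−3²)/(2·9·3) = 0.8659; θ_2 = 30.0166° (elbow-up)
β = atan2(-7.1405,9.2613) = -37.6324°; ψ = atan2(1.5008,11.5976) = 7.3732°
θ_1 = β − ψ = -45.0056°
θ_3 = φ − θ_1 − θ_2 = 89.9890° (wrapped to (-180°,180°])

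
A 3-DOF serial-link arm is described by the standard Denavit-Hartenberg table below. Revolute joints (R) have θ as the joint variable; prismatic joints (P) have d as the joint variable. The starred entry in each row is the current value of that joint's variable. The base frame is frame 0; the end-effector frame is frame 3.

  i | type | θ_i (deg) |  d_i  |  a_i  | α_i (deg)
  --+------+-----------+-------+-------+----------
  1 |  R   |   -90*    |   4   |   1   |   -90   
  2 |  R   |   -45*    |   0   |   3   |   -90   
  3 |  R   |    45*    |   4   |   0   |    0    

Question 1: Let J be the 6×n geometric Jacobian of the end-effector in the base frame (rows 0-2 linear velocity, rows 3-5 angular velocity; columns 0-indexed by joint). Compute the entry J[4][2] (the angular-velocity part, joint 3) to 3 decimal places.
-0.707

axis z_2 = (0.0000,-0.7071,-0.7071); lever o_n−o_2 = (0.0000,-2.8284,-2.8284)
cross product → J_v[:, 2] = (0.0000,0.0000,0.0000)
J_ω[:, 2] = z_2
entry J[4][2] = -0.7071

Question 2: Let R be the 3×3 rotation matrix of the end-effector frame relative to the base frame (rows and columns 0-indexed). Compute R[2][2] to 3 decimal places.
End-effector z-axis (col 2 of R) = (0.0000,-0.7071,-0.7071)
R[2][2] = -0.7071

-0.707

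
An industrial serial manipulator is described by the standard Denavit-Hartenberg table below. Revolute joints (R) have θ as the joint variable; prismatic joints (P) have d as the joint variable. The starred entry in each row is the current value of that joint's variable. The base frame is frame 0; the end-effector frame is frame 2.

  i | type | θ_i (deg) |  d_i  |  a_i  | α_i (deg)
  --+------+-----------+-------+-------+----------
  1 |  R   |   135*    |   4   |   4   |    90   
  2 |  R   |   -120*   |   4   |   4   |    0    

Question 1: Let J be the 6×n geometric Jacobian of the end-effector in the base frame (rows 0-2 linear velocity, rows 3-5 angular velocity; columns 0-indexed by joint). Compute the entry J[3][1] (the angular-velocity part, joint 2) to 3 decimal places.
axis z_1 = (0.7071,0.7071,0.0000); lever o_n−o_1 = (4.2426,1.4142,-3.4641)
cross product → J_v[:, 1] = (-2.4495,2.4495,-2.0000)
J_ω[:, 1] = z_1
entry J[3][1] = 0.7071

0.707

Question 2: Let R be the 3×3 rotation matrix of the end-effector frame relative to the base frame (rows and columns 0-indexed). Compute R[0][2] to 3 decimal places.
0.707

End-effector z-axis (col 2 of R) = (0.7071,0.7071,0.0000)
R[0][2] = 0.7071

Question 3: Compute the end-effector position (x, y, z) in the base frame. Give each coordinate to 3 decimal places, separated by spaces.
1.414 4.243 0.536

after link 1: o_1 = (-2.8284, 2.8284, 4.0000)
after link 2: o_2 = (1.4142, 4.2426, 0.5359)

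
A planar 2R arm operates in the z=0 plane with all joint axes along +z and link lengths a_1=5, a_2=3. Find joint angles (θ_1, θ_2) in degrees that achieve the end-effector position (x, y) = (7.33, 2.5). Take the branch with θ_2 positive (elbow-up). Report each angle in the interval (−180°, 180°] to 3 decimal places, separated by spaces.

cos θ_2 = (59.9789−5²−3²)/(2·5·3) = 0.8660; θ_2 = 30.0071° (elbow-up)
β = atan2(2.5000,7.3300) = 18.8327°; ψ = atan2(1.5003,7.5979) = 11.1702°
θ_1 = β − ψ = 7.6624°

7.662 30.007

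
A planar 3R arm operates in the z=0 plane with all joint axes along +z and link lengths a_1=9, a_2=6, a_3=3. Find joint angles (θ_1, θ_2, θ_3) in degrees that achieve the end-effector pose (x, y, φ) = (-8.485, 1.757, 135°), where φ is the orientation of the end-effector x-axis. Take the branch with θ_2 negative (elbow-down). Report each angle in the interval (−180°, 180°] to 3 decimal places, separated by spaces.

-134.997 -135.002 44.999

wrist centre = target − a_3·(cos φ, sin φ) = (-6.3637, -0.3643)
cos θ_2 = (40.6291−9²−6²)/(2·9·6) = -0.7071; θ_2 = -135.0025° (elbow-down)
β = atan2(-0.3643,-6.3637) = -176.7234°; ψ = atan2(-4.2425,4.7572) = -41.7266°
θ_1 = β − ψ = -134.9968°
θ_3 = φ − θ_1 − θ_2 = 44.9993° (wrapped to (-180°,180°])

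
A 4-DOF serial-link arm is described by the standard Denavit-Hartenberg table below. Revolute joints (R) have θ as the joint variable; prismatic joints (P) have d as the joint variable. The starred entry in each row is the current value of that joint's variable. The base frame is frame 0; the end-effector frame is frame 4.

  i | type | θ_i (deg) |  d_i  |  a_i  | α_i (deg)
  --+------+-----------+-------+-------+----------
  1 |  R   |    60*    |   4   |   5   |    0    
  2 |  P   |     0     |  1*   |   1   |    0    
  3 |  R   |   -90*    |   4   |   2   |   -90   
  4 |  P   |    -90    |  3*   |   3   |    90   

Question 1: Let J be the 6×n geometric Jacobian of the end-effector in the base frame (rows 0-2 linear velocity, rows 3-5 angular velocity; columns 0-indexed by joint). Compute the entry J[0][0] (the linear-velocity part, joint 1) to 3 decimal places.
-6.794

axis z_0 = ẑ; lever o_n−o_0 = (6.2321,6.7942,12.0000)
cross product → J_v[:, 0] = (-6.7942,6.2321,0.0000)
J_ω[:, 0] = z_0
entry J[0][0] = -6.7942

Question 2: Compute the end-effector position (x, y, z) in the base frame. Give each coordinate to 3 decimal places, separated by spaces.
after link 1: o_1 = (2.5000, 4.3301, 4.0000)
after link 2: o_2 = (3.0000, 5.1962, 5.0000)
after link 3: o_3 = (4.7321, 4.1962, 9.0000)
after link 4: o_4 = (6.2321, 6.7942, 12.0000)

6.232 6.794 12.000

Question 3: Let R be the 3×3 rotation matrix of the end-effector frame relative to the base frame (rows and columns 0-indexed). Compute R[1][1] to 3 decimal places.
0.866

End-effector y-axis (col 1 of R) = (0.5000,0.8660,0.0000)
R[1][1] = 0.8660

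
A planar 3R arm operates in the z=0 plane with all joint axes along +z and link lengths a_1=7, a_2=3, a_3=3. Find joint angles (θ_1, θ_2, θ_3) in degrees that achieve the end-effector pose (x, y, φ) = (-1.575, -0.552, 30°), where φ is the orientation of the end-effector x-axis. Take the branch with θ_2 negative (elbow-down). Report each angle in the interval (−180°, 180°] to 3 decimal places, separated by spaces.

wrist centre = target − a_3·(cos φ, sin φ) = (-4.1731, -2.0520)
cos θ_2 = (21.6253−7²−3²)/(2·7·3) = -0.8661; θ_2 = -150.0045° (elbow-down)
β = atan2(-2.0520,-4.1731) = -153.8156°; ψ = atan2(-1.4998,4.4018) = -18.8151°
θ_1 = β − ψ = -135.0004°
θ_3 = φ − θ_1 − θ_2 = -44.9950° (wrapped to (-180°,180°])

-135.000 -150.005 -44.995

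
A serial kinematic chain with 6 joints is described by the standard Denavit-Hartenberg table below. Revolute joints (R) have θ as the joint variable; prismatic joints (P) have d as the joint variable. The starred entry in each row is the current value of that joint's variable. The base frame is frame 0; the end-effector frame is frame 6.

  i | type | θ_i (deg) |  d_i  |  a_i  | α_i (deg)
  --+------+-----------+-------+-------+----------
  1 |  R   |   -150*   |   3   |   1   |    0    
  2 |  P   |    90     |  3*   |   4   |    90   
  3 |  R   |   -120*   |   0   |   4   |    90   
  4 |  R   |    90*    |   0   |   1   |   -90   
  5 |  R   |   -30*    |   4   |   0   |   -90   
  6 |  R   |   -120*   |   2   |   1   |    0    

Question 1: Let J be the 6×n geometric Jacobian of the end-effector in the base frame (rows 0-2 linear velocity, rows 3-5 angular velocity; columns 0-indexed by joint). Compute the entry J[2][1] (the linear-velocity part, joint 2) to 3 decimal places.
1.000

prismatic axis z_1 = (0.0000,0.0000,1.0000)
J_v[:, 1] = z_1; J_ω[:, 1] = (0,0,0)
entry J[2][1] = 1.0000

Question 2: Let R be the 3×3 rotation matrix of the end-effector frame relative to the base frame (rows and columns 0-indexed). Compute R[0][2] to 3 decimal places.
-0.058

End-effector z-axis (col 2 of R) = (-0.0580,-0.8995,-0.4330)
R[0][2] = -0.0580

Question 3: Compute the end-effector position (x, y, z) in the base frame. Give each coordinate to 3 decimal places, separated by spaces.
0.852 -6.609 5.759

after link 1: o_1 = (-0.8660, -0.5000, 3.0000)
after link 2: o_2 = (1.1340, -3.9641, 6.0000)
after link 3: o_3 = (0.1340, -2.2321, 2.5359)
after link 4: o_4 = (-0.7321, -2.7321, 2.5359)
after link 5: o_5 = (0.2679, -4.4641, 6.0000)
after link 6: o_6 = (0.8517, -6.6091, 5.7590)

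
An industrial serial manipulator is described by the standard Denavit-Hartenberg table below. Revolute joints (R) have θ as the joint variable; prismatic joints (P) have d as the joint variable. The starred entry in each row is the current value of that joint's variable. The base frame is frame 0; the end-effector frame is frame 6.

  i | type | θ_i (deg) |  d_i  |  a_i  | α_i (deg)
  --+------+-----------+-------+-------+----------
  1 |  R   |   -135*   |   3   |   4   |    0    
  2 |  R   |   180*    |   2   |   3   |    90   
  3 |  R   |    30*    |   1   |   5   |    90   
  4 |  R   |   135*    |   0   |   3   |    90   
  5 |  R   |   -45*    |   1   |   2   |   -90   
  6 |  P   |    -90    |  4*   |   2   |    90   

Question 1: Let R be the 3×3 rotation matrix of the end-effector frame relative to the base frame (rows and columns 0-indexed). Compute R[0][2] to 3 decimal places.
End-effector z-axis (col 2 of R) = (0.2026,0.9097,-0.3624)
R[0][2] = 0.2026

0.203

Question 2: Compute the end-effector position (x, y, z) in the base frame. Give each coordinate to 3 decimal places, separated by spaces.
after link 1: o_1 = (-2.8284, -2.8284, 3.0000)
after link 2: o_2 = (-0.7071, -0.7071, 5.0000)
after link 3: o_3 = (3.0619, 1.6476, 7.5000)
after link 4: o_4 = (3.2628, -1.1514, 6.4393)
after link 5: o_5 = (3.7906, -3.0379, 7.5176)
after link 6: o_6 = (6.8461, -4.8108, 4.7753)

6.846 -4.811 4.775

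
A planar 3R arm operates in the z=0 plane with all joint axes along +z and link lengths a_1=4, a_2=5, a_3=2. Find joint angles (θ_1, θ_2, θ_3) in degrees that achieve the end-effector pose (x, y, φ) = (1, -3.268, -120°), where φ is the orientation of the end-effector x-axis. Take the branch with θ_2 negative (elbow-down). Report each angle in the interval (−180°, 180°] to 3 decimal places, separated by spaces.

59.999 -150.000 -29.999

wrist centre = target − a_3·(cos φ, sin φ) = (2.0000, -1.5359)
cos θ_2 = (6.3591−4²−5²)/(2·4·5) = -0.8660; θ_2 = -149.9996° (elbow-down)
β = atan2(-1.5359,2.0000) = -37.5233°; ψ = atan2(-2.5000,-0.3301) = -97.5219°
θ_1 = β − ψ = 59.9985°
θ_3 = φ − θ_1 − θ_2 = -29.9990° (wrapped to (-180°,180°])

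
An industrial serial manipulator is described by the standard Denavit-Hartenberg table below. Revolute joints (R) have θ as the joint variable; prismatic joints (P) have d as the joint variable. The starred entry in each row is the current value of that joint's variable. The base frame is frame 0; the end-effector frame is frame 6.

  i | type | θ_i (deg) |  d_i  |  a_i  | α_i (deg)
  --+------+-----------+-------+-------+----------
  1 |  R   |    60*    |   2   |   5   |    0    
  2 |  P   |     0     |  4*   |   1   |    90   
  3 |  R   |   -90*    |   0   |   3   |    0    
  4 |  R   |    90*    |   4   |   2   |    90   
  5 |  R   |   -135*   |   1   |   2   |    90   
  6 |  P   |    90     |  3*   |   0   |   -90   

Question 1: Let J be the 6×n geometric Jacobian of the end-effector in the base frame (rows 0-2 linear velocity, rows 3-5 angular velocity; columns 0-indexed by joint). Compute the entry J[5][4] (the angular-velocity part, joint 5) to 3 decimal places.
axis z_4 = (0.0000,-0.0000,-1.0000); lever o_n−o_4 = (-1.1554,-3.4154,-1.0000)
cross product → J_v[:, 4] = (-3.4154,1.1554,-0.0000)
J_ω[:, 4] = z_4
entry J[5][4] = -1.0000

-1.000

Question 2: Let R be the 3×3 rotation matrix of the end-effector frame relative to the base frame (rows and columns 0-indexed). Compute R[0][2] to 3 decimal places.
0.966

End-effector z-axis (col 2 of R) = (0.9659,0.2588,0.0000)
R[0][2] = 0.9659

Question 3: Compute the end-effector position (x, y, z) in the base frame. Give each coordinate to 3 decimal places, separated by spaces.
6.309 1.513 2.000

after link 1: o_1 = (2.5000, 4.3301, 2.0000)
after link 2: o_2 = (3.0000, 5.1962, 6.0000)
after link 3: o_3 = (3.0000, 5.1962, 3.0000)
after link 4: o_4 = (7.4641, 4.9282, 3.0000)
after link 5: o_5 = (5.5322, 4.4106, 2.0000)
after link 6: o_6 = (6.3087, 1.5128, 2.0000)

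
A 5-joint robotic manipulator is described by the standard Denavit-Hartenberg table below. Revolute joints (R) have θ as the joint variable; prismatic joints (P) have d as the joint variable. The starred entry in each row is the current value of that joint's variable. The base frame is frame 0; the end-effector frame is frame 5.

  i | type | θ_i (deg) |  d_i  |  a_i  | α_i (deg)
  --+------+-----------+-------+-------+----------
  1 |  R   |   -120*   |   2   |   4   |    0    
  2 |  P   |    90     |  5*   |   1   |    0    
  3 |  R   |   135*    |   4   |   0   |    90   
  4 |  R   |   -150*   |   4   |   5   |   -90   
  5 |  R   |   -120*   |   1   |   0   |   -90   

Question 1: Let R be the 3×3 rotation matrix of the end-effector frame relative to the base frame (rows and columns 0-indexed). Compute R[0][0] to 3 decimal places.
0.724

End-effector x-axis (col 0 of R) = (0.7244,0.6424,0.2500)
R[0][0] = 0.7244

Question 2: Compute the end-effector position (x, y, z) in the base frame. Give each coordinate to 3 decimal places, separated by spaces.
3.721 -6.628 7.634

after link 1: o_1 = (-2.0000, -3.4641, 2.0000)
after link 2: o_2 = (-1.1340, -3.9641, 7.0000)
after link 3: o_3 = (-1.1340, -3.9641, 11.0000)
after link 4: o_4 = (3.8504, -7.1114, 8.5000)
after link 5: o_5 = (3.7210, -6.6284, 7.6340)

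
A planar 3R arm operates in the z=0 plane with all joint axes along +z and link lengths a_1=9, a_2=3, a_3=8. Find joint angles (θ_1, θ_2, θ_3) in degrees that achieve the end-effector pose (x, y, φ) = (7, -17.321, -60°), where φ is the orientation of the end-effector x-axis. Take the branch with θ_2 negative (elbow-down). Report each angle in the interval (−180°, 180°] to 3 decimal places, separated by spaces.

-60.003 -59.987 59.991

wrist centre = target − a_3·(cos φ, sin φ) = (3.0000, -10.3928)
cos θ_2 = (117.0102−9²−3²)/(2·9·3) = 0.5002; θ_2 = -59.9875° (elbow-down)
β = atan2(-10.3928,3.0000) = -73.8986°; ψ = atan2(-2.5977,10.5006) = -13.8955°
θ_1 = β − ψ = -60.0031°
θ_3 = φ − θ_1 − θ_2 = 59.9906° (wrapped to (-180°,180°])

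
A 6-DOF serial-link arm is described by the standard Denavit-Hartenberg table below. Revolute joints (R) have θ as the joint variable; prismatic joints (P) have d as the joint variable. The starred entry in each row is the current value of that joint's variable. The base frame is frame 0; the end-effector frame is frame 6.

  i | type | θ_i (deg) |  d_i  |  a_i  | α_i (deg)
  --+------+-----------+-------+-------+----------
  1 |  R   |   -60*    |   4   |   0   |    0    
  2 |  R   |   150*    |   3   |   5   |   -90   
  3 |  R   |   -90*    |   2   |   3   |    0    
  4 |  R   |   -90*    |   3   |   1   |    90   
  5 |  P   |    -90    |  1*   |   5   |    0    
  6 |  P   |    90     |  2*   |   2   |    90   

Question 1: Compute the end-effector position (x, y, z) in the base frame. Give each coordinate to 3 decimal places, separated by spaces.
after link 1: o_1 = (0.0000, 0.0000, 4.0000)
after link 2: o_2 = (-0.0000, 5.0000, 7.0000)
after link 3: o_3 = (-2.0000, 5.0000, 10.0000)
after link 4: o_4 = (-5.0000, 4.0000, 10.0000)
after link 5: o_5 = (-0.0000, 4.0000, 9.0000)
after link 6: o_6 = (-0.0000, 2.0000, 7.0000)

-0.000 2.000 7.000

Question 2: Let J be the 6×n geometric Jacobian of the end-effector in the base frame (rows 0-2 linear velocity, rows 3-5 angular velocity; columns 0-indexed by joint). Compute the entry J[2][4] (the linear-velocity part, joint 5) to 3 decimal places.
-1.000

prismatic axis z_4 = (-0.0000,-0.0000,-1.0000)
J_v[:, 4] = z_4; J_ω[:, 4] = (0,0,0)
entry J[2][4] = -1.0000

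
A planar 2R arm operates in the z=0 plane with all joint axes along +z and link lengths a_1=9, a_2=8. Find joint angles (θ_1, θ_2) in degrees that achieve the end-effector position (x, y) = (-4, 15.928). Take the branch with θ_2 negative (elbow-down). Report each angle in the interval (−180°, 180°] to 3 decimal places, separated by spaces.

cos θ_2 = (269.7012−9²−8²)/(2·9·8) = 0.8660; θ_2 = -30.0052° (elbow-down)
β = atan2(15.9280,-4.0000) = 104.0972°; ψ = atan2(-4.0006,15.9278) = -14.0994°
θ_1 = β − ψ = 118.1966°

118.197 -30.005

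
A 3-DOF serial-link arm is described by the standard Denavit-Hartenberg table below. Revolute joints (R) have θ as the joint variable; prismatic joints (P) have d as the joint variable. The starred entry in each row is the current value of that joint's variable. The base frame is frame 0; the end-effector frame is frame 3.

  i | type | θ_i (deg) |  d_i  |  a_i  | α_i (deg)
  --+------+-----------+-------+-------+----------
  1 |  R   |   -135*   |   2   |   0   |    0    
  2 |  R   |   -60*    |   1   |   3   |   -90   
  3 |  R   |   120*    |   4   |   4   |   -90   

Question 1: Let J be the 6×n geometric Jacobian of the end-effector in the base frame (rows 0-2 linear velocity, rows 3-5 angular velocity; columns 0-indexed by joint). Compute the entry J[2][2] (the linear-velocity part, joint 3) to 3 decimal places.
2.000

axis z_2 = (-0.2588,-0.9659,0.0000); lever o_n−o_2 = (0.8966,-4.3813,-3.4641)
cross product → J_v[:, 2] = (3.3461,-0.8966,2.0000)
J_ω[:, 2] = z_2
entry J[2][2] = 2.0000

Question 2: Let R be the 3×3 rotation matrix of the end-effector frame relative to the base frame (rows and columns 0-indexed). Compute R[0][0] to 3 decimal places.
End-effector x-axis (col 0 of R) = (0.4830,-0.1294,-0.8660)
R[0][0] = 0.4830

0.483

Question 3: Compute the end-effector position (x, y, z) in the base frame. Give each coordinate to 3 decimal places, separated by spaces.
-2.001 -3.605 -0.464

after link 1: o_1 = (0.0000, 0.0000, 2.0000)
after link 2: o_2 = (-2.8978, 0.7765, 3.0000)
after link 3: o_3 = (-2.0012, -3.6049, -0.4641)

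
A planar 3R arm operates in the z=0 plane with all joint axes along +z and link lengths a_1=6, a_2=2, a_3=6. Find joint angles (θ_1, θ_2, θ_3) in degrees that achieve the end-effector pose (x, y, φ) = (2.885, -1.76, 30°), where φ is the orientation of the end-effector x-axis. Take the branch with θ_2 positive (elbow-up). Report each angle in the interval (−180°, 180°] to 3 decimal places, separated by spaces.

-135.005 120.003 45.002

wrist centre = target − a_3·(cos φ, sin φ) = (-2.3112, -4.7600)
cos θ_2 = (27.9990−6²−2²)/(2·6·2) = -0.5000; θ_2 = 120.0027° (elbow-up)
β = atan2(-4.7600,-2.3112) = -115.8983°; ψ = atan2(1.7320,4.9999) = 19.1064°
θ_1 = β − ψ = -135.0047°
θ_3 = φ − θ_1 − θ_2 = 45.0020° (wrapped to (-180°,180°])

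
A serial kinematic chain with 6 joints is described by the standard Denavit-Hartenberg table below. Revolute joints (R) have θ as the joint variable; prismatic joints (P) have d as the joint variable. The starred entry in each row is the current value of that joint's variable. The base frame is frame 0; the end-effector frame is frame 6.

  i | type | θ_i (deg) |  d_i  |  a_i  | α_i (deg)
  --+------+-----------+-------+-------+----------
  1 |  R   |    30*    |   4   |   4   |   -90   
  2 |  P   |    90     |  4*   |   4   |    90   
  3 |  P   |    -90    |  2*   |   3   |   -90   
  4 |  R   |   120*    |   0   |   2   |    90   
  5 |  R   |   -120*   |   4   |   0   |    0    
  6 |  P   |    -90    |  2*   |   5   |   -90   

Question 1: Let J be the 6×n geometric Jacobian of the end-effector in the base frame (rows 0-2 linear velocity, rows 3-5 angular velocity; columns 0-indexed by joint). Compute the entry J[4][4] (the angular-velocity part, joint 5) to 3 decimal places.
axis z_4 = (0.0000,-1.0000,-0.0000); lever o_n−o_4 = (4.3301,-6.0000,-2.5000)
cross product → J_v[:, 4] = (2.5000,-0.0000,4.3301)
J_ω[:, 4] = z_4
entry J[4][4] = -1.0000

-1.000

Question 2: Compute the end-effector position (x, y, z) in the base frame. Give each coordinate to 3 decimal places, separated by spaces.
after link 1: o_1 = (3.4641, 2.0000, 4.0000)
after link 2: o_2 = (1.4641, 5.4641, 0.0000)
after link 3: o_3 = (4.6962, 3.8660, 0.0000)
after link 4: o_4 = (2.6962, 3.8660, -0.0000)
after link 5: o_5 = (2.6962, -0.1340, -0.0000)
after link 6: o_6 = (7.0263, -2.1340, -2.5000)

7.026 -2.134 -2.500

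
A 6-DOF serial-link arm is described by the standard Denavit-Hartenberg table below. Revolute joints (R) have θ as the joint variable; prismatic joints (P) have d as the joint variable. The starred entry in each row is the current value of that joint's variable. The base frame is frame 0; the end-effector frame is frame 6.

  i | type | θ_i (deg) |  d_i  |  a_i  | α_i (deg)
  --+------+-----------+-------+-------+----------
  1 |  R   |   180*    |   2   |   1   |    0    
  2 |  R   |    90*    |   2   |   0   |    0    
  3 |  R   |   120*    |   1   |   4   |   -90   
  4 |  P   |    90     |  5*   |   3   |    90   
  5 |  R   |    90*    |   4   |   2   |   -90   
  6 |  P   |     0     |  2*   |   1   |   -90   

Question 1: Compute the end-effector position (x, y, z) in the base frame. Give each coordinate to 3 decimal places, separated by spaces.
after link 1: o_1 = (-1.0000, 0.0000, 2.0000)
after link 2: o_2 = (-1.0000, 0.0000, 4.0000)
after link 3: o_3 = (2.4641, 2.0000, 5.0000)
after link 4: o_4 = (-0.0359, 6.3301, 2.0000)
after link 5: o_5 = (2.4282, 10.0622, 2.0000)
after link 6: o_6 = (1.9282, 10.9282, 4.0000)

1.928 10.928 4.000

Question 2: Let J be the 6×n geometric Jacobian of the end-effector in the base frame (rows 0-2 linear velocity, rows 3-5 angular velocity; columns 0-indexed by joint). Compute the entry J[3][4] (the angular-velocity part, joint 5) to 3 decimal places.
axis z_4 = (0.8660,0.5000,0.0000); lever o_n−o_4 = (1.9641,4.5981,2.0000)
cross product → J_v[:, 4] = (1.0000,-1.7321,3.0000)
J_ω[:, 4] = z_4
entry J[3][4] = 0.8660

0.866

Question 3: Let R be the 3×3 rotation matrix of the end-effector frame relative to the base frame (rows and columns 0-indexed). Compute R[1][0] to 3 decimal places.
End-effector x-axis (col 0 of R) = (-0.5000,0.8660,0.0000)
R[1][0] = 0.8660

0.866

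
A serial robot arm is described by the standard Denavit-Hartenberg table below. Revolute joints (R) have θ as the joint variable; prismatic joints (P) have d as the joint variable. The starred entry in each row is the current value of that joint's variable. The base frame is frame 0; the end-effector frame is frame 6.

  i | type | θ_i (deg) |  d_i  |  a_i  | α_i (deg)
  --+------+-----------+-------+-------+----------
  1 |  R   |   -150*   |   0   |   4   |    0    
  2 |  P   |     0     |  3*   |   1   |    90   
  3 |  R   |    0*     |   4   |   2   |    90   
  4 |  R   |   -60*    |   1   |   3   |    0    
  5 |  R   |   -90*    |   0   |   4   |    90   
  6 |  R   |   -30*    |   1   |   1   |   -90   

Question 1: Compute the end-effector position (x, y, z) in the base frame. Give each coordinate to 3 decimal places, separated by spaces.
-3.196 -2.036 2.500

after link 1: o_1 = (-3.4641, -2.0000, 0.0000)
after link 2: o_2 = (-4.3301, -2.5000, 3.0000)
after link 3: o_3 = (-8.0622, -0.0359, 3.0000)
after link 4: o_4 = (-8.0622, -3.0359, 2.0000)
after link 5: o_5 = (-4.0622, -3.0359, 2.0000)
after link 6: o_6 = (-3.1962, -2.0359, 2.5000)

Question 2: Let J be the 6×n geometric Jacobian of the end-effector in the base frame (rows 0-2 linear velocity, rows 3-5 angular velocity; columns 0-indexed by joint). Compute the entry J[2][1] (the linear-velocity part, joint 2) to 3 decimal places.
prismatic axis z_1 = (0.0000,0.0000,1.0000)
J_v[:, 1] = z_1; J_ω[:, 1] = (0,0,0)
entry J[2][1] = 1.0000

1.000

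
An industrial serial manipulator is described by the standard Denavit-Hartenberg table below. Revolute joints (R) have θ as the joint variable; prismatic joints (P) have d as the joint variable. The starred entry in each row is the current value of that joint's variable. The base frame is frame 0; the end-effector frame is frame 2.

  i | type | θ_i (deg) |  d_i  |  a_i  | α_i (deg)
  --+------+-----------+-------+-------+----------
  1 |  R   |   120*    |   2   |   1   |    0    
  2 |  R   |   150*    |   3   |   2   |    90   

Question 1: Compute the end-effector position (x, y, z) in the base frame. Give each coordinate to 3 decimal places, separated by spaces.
-0.500 -1.134 5.000

after link 1: o_1 = (-0.5000, 0.8660, 2.0000)
after link 2: o_2 = (-0.5000, -1.1340, 5.0000)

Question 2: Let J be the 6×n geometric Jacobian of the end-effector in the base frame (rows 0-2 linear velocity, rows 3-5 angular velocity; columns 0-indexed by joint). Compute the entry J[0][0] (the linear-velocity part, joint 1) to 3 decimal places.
1.134

axis z_0 = ẑ; lever o_n−o_0 = (-0.5000,-1.1340,5.0000)
cross product → J_v[:, 0] = (1.1340,-0.5000,0.0000)
J_ω[:, 0] = z_0
entry J[0][0] = 1.1340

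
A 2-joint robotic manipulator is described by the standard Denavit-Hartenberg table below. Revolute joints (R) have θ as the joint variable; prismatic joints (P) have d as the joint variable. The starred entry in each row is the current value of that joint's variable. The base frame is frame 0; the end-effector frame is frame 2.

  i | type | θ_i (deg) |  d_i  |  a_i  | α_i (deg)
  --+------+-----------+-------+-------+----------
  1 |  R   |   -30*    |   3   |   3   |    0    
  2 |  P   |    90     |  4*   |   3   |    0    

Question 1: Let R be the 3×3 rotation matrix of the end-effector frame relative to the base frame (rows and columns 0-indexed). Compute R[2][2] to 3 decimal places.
1.000

End-effector z-axis (col 2 of R) = (0.0000,0.0000,1.0000)
R[2][2] = 1.0000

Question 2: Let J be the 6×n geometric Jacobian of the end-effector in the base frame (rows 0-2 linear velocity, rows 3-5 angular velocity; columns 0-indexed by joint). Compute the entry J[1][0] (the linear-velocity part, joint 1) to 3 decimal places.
axis z_0 = ẑ; lever o_n−o_0 = (4.0981,1.0981,7.0000)
cross product → J_v[:, 0] = (-1.0981,4.0981,0.0000)
J_ω[:, 0] = z_0
entry J[1][0] = 4.0981

4.098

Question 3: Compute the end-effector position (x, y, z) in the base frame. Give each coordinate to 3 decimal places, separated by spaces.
4.098 1.098 7.000

after link 1: o_1 = (2.5981, -1.5000, 3.0000)
after link 2: o_2 = (4.0981, 1.0981, 7.0000)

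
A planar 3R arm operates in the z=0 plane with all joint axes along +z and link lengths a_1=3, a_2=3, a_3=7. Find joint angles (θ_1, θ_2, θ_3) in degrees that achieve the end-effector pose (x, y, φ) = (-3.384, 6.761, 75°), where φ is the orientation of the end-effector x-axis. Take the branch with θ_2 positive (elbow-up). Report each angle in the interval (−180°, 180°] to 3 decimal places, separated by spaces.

149.997 60.016 -135.013

wrist centre = target − a_3·(cos φ, sin φ) = (-5.1957, -0.0005)
cos θ_2 = (26.9956−3²−3²)/(2·3·3) = 0.4998; θ_2 = 60.0160° (elbow-up)
β = atan2(-0.0005,-5.1957) = -179.9947°; ψ = atan2(2.5985,4.4993) = 30.0080°
θ_1 = β − ψ = -210.0027°
θ_3 = φ − θ_1 − θ_2 = -135.0133° (wrapped to (-180°,180°])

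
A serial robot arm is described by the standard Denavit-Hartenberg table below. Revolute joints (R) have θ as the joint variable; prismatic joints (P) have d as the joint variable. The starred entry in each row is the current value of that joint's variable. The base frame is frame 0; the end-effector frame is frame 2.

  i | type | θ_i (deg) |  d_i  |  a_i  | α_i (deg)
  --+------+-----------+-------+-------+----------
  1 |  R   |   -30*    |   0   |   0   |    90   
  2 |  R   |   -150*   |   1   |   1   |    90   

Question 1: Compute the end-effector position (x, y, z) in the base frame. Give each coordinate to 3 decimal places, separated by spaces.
after link 1: o_1 = (0.0000, 0.0000, 0.0000)
after link 2: o_2 = (-1.2500, -0.4330, -0.5000)

-1.250 -0.433 -0.500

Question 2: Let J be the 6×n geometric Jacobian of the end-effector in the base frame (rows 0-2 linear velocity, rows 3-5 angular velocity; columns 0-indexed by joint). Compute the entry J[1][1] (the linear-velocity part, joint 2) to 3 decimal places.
-0.250

axis z_1 = (-0.5000,-0.8660,0.0000); lever o_n−o_1 = (-1.2500,-0.4330,-0.5000)
cross product → J_v[:, 1] = (0.4330,-0.2500,-0.8660)
J_ω[:, 1] = z_1
entry J[1][1] = -0.2500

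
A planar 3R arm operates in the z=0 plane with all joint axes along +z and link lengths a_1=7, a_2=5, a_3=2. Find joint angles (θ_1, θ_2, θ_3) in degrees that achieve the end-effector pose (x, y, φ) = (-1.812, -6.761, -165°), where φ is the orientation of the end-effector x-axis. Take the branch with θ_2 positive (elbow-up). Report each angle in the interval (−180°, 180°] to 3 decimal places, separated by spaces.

wrist centre = target − a_3·(cos φ, sin φ) = (0.1199, -6.2434)
cos θ_2 = (38.9939−7²−5²)/(2·7·5) = -0.5001; θ_2 = 120.0057° (elbow-up)
β = atan2(-6.2434,0.1199) = -88.9002°; ψ = atan2(4.3299,4.4996) = 43.8990°
θ_1 = β − ψ = -132.7992°
θ_3 = φ − θ_1 − θ_2 = -152.2065° (wrapped to (-180°,180°])

-132.799 120.006 -152.206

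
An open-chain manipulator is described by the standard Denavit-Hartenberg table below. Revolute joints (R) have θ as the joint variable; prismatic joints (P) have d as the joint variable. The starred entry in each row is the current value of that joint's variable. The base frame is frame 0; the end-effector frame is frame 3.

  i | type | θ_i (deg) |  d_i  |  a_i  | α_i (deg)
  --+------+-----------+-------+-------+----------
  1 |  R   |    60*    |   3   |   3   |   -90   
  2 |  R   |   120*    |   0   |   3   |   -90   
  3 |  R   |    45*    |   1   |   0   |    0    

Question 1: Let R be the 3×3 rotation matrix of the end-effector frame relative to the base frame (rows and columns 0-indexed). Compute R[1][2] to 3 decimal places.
End-effector z-axis (col 2 of R) = (-0.4330,-0.7500,0.5000)
R[1][2] = -0.7500

-0.750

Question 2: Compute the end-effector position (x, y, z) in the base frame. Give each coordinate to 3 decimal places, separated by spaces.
after link 1: o_1 = (1.5000, 2.5981, 3.0000)
after link 2: o_2 = (0.7500, 1.2990, 0.4019)
after link 3: o_3 = (0.3170, 0.5490, 0.9019)

0.317 0.549 0.902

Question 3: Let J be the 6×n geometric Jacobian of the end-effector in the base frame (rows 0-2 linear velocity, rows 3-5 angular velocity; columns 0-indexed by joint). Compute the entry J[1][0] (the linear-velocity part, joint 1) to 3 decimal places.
axis z_0 = ẑ; lever o_n−o_0 = (0.3170,0.5490,0.9019)
cross product → J_v[:, 0] = (-0.5490,0.3170,0.0000)
J_ω[:, 0] = z_0
entry J[1][0] = 0.3170

0.317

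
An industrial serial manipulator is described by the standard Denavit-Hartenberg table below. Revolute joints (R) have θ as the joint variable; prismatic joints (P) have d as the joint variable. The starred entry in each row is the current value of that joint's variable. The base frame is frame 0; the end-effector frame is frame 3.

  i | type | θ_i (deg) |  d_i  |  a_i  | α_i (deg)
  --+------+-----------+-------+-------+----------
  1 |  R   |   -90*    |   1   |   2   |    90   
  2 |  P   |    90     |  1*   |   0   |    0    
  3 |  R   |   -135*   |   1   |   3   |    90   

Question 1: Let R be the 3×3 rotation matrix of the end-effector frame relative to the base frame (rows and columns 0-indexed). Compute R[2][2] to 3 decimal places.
-0.707

End-effector z-axis (col 2 of R) = (-0.0000,0.7071,-0.7071)
R[2][2] = -0.7071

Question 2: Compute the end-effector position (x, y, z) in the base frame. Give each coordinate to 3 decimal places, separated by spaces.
after link 1: o_1 = (0.0000, -2.0000, 1.0000)
after link 2: o_2 = (-1.0000, -2.0000, 1.0000)
after link 3: o_3 = (-2.0000, -4.1213, -1.1213)

-2.000 -4.121 -1.121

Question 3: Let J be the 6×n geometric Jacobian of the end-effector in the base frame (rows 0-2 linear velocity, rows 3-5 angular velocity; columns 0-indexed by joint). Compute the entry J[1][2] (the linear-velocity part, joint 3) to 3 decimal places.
-2.121

axis z_2 = (-1.0000,-0.0000,0.0000); lever o_n−o_2 = (-1.0000,-2.1213,-2.1213)
cross product → J_v[:, 2] = (0.0000,-2.1213,2.1213)
J_ω[:, 2] = z_2
entry J[1][2] = -2.1213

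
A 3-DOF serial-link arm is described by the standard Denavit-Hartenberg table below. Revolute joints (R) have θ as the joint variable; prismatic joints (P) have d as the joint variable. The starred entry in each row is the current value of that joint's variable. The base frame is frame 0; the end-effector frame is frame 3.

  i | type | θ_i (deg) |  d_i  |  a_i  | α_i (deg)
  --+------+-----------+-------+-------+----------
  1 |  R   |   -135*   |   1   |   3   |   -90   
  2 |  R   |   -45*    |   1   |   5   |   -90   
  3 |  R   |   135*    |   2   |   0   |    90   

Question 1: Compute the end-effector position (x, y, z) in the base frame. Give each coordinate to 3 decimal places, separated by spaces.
after link 1: o_1 = (-2.1213, -2.1213, 1.0000)
after link 2: o_2 = (-3.9142, -5.3284, 4.5355)
after link 3: o_3 = (-4.9142, -6.3284, 3.1213)

-4.914 -6.328 3.121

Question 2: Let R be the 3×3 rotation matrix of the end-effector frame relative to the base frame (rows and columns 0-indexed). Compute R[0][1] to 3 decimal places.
-0.500

End-effector y-axis (col 1 of R) = (-0.5000,-0.5000,-0.7071)
R[0][1] = -0.5000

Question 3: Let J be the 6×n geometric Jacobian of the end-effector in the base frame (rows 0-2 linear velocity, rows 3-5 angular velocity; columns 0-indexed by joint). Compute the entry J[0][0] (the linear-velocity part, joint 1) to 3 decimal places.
axis z_0 = ẑ; lever o_n−o_0 = (-4.9142,-6.3284,3.1213)
cross product → J_v[:, 0] = (6.3284,-4.9142,0.0000)
J_ω[:, 0] = z_0
entry J[0][0] = 6.3284

6.328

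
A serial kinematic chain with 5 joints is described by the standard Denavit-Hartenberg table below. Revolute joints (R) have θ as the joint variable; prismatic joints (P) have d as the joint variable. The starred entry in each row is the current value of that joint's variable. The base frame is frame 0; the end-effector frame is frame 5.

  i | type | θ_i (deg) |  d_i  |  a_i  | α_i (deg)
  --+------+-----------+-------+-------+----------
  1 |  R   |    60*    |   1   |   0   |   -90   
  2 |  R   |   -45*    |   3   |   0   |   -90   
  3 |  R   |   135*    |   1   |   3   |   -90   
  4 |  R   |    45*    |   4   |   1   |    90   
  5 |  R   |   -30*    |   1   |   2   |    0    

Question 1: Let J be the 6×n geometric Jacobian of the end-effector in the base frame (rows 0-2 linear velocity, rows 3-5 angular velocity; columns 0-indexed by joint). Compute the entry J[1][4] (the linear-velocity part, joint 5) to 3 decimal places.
axis z_4 = (0.5062,-0.1232,-0.8536); lever o_n−o_4 = (1.3794,-1.7571,-0.0999)
cross product → J_v[:, 4] = (-1.4874,-1.1268,-0.7196)
J_ω[:, 4] = z_4
entry J[1][4] = -1.1268

-1.127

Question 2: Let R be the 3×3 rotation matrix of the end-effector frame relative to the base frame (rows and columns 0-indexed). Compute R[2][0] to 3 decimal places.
End-effector x-axis (col 0 of R) = (0.4366,-0.8169,0.3768)
R[2][0] = 0.3768

0.377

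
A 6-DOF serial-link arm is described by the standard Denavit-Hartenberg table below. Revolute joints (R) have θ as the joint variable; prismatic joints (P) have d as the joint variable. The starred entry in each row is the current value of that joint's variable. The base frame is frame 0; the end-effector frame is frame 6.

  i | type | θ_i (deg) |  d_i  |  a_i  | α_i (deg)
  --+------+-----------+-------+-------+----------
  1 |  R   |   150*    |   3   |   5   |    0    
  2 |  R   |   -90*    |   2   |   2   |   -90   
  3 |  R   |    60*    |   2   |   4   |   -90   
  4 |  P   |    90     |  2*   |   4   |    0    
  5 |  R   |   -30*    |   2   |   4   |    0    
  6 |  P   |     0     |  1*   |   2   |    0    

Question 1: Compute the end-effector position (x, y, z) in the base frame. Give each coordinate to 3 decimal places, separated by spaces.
2.487 -0.085 -3.562

after link 1: o_1 = (-4.3301, 2.5000, 3.0000)
after link 2: o_2 = (-3.3301, 4.2321, 5.0000)
after link 3: o_3 = (-4.0622, 6.9641, 1.5359)
after link 4: o_4 = (-1.4641, 3.4641, 0.5359)
after link 5: o_5 = (1.1699, 1.0981, -2.1962)
after link 6: o_6 = (2.4869, -0.0849, -3.5622)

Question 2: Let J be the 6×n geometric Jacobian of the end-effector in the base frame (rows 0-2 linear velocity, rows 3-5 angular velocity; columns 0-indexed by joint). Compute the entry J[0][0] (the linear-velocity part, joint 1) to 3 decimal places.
0.085

axis z_0 = ẑ; lever o_n−o_0 = (2.4869,-0.0849,-3.5622)
cross product → J_v[:, 0] = (0.0849,2.4869,-0.0000)
J_ω[:, 0] = z_0
entry J[0][0] = 0.0849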